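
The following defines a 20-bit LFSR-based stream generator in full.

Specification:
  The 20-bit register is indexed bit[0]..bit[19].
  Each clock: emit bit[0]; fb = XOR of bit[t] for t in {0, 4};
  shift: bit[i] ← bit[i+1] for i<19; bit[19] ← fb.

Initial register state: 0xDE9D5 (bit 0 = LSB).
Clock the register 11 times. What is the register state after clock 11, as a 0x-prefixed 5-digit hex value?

reg_0 = 0xDE9D5
clock 1: out=1, reg = 0x6F4EA
clock 2: out=0, reg = 0x37A75
clock 3: out=1, reg = 0x1BD3A
clock 4: out=0, reg = 0x8DE9D
clock 5: out=1, reg = 0x46F4E
clock 6: out=0, reg = 0x237A7
clock 7: out=1, reg = 0x91BD3
clock 8: out=1, reg = 0x48DE9
clock 9: out=1, reg = 0xA46F4
clock 10: out=0, reg = 0xD237A
clock 11: out=0, reg = 0xE91BD

0xE91BD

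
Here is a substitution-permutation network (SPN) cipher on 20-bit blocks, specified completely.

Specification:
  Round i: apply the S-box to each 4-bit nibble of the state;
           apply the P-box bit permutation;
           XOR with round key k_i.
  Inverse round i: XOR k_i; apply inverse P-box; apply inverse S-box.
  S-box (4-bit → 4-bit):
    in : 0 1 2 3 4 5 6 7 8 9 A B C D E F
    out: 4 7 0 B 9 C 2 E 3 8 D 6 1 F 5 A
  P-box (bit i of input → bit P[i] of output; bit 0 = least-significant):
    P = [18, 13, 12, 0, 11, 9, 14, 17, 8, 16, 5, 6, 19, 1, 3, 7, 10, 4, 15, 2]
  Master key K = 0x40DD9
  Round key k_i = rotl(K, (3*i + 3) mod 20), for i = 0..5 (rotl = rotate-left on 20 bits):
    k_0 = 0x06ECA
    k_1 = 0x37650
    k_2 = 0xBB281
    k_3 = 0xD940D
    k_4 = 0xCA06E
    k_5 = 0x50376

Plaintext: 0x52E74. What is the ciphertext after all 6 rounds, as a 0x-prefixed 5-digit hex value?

0x963A9

s_0 = plaintext = 0x52E74
s_1 = Round(s_0, k_0) = 0x6ADEF
s_2 = Round(s_1, k_1) = 0xA1FA9
s_3 = Round(s_2, k_2) = 0x07ECE
s_4 = Round(s_3, k_3) = 0x90DA7
s_5 = Round(s_4, k_4) = 0xFD903
s_6 = Round(s_5, k_5) = 0x963A9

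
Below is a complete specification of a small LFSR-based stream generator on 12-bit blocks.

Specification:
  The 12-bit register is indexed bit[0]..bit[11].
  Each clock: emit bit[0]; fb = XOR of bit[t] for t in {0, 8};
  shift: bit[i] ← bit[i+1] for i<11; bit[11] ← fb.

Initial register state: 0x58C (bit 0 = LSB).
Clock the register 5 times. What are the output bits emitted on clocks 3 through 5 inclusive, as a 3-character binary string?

reg_0 = 0x58C
clock 1: out=0, reg = 0xAC6
clock 2: out=0, reg = 0x563
clock 3: out=1, reg = 0x2B1
clock 4: out=1, reg = 0x958
clock 5: out=0, reg = 0xCAC

110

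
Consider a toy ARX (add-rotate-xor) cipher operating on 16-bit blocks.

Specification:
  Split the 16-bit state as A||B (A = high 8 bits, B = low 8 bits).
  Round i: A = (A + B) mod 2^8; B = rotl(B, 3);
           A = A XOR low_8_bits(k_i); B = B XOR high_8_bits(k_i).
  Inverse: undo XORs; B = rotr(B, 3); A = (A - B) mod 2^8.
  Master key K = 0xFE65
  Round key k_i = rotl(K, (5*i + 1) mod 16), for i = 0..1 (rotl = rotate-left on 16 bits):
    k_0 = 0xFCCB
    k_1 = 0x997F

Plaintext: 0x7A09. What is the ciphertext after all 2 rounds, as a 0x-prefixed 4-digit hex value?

s_0 = plaintext = 0x7A09
s_1 = Round(s_0, k_0) = 0x48B4
s_2 = Round(s_1, k_1) = 0x833C

0x833C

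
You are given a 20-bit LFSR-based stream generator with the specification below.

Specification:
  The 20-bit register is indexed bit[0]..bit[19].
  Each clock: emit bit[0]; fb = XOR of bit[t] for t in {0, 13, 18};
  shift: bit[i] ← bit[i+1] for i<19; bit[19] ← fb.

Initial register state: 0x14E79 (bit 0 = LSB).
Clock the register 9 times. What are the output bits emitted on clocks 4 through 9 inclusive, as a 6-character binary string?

reg_0 = 0x14E79
clock 1: out=1, reg = 0x8A73C
clock 2: out=0, reg = 0xC539E
clock 3: out=0, reg = 0xE29CF
clock 4: out=1, reg = 0xF14E7
clock 5: out=1, reg = 0x78A73
clock 6: out=1, reg = 0x3C539
clock 7: out=1, reg = 0x9E29C
clock 8: out=0, reg = 0xCF14E
clock 9: out=0, reg = 0x678A7

111100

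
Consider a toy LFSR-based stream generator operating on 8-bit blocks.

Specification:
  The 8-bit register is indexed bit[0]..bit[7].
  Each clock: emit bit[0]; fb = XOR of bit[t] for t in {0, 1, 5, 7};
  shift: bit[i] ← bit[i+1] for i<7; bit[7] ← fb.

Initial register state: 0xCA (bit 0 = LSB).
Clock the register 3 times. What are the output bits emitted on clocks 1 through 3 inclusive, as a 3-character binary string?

reg_0 = 0xCA
clock 1: out=0, reg = 0x65
clock 2: out=1, reg = 0x32
clock 3: out=0, reg = 0x19

010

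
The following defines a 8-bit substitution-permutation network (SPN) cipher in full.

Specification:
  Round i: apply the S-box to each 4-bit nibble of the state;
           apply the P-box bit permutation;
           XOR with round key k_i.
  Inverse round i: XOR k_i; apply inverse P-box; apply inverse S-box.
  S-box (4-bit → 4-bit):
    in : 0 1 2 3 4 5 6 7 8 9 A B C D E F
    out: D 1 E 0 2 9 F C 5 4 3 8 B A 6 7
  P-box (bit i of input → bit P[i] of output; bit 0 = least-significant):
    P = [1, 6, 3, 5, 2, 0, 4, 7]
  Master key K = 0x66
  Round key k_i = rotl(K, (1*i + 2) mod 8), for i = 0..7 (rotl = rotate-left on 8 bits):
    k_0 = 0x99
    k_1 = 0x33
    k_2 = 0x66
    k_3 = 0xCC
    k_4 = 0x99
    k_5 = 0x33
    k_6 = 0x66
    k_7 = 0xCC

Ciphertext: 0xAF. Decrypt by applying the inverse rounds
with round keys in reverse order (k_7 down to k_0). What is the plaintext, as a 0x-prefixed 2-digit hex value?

0xDC

s_0 = ciphertext = 0xAF
s_1 = InvRound(s_0, k_7) = 0x4C
s_2 = InvRound(s_1, k_6) = 0x30
s_3 = InvRound(s_2, k_5) = 0x41
s_4 = InvRound(s_3, k_4) = 0x7E
s_5 = InvRound(s_4, k_3) = 0x75
s_6 = InvRound(s_5, k_2) = 0xE1
s_7 = InvRound(s_6, k_1) = 0x7A
s_8 = InvRound(s_7, k_0) = 0xDC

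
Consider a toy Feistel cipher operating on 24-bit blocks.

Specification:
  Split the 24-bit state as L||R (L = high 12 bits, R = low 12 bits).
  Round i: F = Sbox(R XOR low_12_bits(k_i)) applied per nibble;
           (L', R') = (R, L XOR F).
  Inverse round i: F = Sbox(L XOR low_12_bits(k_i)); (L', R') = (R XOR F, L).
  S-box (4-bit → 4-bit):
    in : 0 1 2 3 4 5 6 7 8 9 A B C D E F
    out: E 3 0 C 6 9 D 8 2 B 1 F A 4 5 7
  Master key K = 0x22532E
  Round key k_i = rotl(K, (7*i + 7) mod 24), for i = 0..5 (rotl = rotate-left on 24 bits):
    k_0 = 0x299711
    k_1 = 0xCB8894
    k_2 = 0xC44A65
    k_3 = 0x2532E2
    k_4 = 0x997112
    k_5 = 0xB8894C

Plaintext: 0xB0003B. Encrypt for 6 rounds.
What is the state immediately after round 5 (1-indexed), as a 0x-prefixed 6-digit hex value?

s_0 = plaintext = 0xB0003B
s_1 = Round(s_0, k_0) = 0x03B301
s_2 = Round(s_1, k_1) = 0x301F82
s_3 = Round(s_2, k_2) = 0xF82A59
s_4 = Round(s_3, k_3) = 0xA59D7D
s_5 = Round(s_4, k_4) = 0xD7D08E
s_6 = Round(s_5, k_5) = 0x08E6DD

0xD7D08E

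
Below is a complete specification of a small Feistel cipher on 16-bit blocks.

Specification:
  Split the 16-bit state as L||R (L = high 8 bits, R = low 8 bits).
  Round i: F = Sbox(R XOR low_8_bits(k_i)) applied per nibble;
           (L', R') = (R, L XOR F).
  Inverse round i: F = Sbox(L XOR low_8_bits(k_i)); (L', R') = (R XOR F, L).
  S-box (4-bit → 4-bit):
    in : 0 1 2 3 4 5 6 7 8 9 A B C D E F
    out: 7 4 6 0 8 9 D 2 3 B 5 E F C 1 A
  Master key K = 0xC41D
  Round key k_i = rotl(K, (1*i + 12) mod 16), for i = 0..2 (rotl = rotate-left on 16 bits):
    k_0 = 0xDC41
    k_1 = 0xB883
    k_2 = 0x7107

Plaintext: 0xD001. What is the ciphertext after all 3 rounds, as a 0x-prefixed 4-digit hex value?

0xC9A6

s_0 = plaintext = 0xD001
s_1 = Round(s_0, k_0) = 0x0157
s_2 = Round(s_1, k_1) = 0x57C9
s_3 = Round(s_2, k_2) = 0xC9A6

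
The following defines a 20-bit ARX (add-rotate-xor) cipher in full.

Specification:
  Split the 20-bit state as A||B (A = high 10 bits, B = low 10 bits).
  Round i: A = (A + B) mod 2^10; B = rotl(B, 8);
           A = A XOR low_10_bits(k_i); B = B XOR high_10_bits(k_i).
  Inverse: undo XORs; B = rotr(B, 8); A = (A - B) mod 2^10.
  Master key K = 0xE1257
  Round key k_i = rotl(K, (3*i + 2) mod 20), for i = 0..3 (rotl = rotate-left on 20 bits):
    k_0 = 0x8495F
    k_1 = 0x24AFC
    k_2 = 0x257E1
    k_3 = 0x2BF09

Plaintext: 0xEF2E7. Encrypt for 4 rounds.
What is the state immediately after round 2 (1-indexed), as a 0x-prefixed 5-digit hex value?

0xD6FF8

s_0 = plaintext = 0xEF2E7
s_1 = Round(s_0, k_0) = 0xFF1AB
s_2 = Round(s_1, k_1) = 0xD6FF8
s_3 = Round(s_2, k_2) = 0x2C86B
s_4 = Round(s_3, k_3) = 0x853B5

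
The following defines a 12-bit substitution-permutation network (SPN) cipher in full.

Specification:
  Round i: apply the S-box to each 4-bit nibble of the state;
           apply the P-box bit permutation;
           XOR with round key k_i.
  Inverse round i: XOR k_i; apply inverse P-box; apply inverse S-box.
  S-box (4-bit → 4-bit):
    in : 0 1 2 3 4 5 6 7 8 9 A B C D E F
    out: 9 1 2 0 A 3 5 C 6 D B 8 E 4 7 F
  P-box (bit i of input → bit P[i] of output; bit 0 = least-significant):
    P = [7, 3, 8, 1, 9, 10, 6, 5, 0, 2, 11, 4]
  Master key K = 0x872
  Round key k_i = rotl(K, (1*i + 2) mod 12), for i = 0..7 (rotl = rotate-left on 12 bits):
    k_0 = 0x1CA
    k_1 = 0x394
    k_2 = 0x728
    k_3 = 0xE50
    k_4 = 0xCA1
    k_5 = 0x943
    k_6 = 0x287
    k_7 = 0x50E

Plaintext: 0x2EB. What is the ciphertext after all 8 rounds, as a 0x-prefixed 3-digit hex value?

0x786

s_0 = plaintext = 0x2EB
s_1 = Round(s_0, k_0) = 0x78C
s_2 = Round(s_1, k_1) = 0xECE
s_3 = Round(s_2, k_2) = 0xAC5
s_4 = Round(s_3, k_3) = 0xAAD
s_5 = Round(s_4, k_4) = 0xB94
s_6 = Round(s_5, k_5) = 0xB39
s_7 = Round(s_6, k_6) = 0x315
s_8 = Round(s_7, k_7) = 0x786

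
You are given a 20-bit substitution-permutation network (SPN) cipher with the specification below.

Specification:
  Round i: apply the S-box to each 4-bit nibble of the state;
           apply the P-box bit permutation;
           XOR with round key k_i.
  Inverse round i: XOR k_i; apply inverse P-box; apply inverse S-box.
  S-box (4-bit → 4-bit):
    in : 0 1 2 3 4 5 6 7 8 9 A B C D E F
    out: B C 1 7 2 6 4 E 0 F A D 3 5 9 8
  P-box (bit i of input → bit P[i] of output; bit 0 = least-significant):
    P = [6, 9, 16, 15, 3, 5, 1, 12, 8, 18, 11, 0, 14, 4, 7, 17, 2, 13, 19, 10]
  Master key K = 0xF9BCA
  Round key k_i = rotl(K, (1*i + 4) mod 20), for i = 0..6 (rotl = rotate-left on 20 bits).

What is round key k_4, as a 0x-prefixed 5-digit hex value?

K = 0xF9BCA
k_0 = rotl(K, (1*0+4) mod 20) = rotl(K, 4) = 0x9BCAF
k_1 = rotl(K, (1*1+4) mod 20) = rotl(K, 5) = 0x3795F
k_2 = rotl(K, (1*2+4) mod 20) = rotl(K, 6) = 0x6F2BE
k_3 = rotl(K, (1*3+4) mod 20) = rotl(K, 7) = 0xDE57C
k_4 = rotl(K, (1*4+4) mod 20) = rotl(K, 8) = 0xBCAF9

0xBCAF9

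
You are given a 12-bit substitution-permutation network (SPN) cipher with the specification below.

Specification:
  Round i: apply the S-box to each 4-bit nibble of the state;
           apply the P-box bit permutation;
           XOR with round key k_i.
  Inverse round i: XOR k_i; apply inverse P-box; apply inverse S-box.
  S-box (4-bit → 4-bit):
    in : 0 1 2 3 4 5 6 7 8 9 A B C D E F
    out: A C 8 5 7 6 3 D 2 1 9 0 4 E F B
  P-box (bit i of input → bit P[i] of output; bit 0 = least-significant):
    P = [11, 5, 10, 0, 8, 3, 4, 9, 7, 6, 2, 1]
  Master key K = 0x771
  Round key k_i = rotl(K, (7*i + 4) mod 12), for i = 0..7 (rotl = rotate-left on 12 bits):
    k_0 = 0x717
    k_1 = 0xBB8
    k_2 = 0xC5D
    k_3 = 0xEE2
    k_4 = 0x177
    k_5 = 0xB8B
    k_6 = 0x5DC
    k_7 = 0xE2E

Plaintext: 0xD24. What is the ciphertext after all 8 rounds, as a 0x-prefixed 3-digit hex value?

0x6C6

s_0 = plaintext = 0xD24
s_1 = Round(s_0, k_0) = 0x971
s_2 = Round(s_1, k_1) = 0xC29
s_3 = Round(s_2, k_2) = 0x659
s_4 = Round(s_3, k_3) = 0x63A
s_5 = Round(s_4, k_4) = 0x8A6
s_6 = Round(s_5, k_5) = 0x0EB
s_7 = Round(s_6, k_6) = 0x686
s_8 = Round(s_7, k_7) = 0x6C6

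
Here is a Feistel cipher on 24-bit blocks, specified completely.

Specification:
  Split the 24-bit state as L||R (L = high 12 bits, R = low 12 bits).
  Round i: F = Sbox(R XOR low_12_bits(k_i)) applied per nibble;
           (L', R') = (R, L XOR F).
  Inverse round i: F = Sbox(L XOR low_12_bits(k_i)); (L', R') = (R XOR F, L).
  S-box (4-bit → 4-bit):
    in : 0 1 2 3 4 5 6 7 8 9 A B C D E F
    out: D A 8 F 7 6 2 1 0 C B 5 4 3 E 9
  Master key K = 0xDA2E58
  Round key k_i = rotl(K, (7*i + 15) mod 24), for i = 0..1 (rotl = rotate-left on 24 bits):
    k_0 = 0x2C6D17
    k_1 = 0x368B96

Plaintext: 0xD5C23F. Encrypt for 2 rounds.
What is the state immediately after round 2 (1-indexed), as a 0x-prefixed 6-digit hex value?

0x4DCB44

s_0 = plaintext = 0xD5C23F
s_1 = Round(s_0, k_0) = 0x23F4DC
s_2 = Round(s_1, k_1) = 0x4DCB44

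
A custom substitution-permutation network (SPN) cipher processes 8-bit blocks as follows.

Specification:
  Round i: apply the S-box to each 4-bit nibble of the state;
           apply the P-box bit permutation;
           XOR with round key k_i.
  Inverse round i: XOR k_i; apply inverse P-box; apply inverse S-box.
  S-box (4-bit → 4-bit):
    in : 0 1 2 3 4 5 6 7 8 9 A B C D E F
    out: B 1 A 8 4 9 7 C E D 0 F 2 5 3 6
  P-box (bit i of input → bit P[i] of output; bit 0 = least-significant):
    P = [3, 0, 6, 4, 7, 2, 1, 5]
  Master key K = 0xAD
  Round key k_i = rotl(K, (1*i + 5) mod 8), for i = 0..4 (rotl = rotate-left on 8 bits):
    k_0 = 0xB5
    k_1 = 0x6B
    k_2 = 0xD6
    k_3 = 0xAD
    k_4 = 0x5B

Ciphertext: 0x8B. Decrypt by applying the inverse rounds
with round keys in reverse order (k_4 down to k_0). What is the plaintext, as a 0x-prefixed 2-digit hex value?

s_0 = ciphertext = 0x8B
s_1 = InvRound(s_0, k_4) = 0x17
s_2 = InvRound(s_1, k_3) = 0x95
s_3 = InvRound(s_2, k_2) = 0x4F
s_4 = InvRound(s_3, k_1) = 0x2A
s_5 = InvRound(s_4, k_0) = 0x60

0x60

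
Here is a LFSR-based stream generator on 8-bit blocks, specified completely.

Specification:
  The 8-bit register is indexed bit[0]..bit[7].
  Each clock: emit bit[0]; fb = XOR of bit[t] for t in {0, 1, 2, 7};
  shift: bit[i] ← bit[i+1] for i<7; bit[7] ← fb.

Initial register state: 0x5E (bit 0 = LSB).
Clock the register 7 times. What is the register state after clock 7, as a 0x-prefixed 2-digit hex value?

reg_0 = 0x5E
clock 1: out=0, reg = 0x2F
clock 2: out=1, reg = 0x97
clock 3: out=1, reg = 0x4B
clock 4: out=1, reg = 0x25
clock 5: out=1, reg = 0x12
clock 6: out=0, reg = 0x89
clock 7: out=1, reg = 0x44

0x44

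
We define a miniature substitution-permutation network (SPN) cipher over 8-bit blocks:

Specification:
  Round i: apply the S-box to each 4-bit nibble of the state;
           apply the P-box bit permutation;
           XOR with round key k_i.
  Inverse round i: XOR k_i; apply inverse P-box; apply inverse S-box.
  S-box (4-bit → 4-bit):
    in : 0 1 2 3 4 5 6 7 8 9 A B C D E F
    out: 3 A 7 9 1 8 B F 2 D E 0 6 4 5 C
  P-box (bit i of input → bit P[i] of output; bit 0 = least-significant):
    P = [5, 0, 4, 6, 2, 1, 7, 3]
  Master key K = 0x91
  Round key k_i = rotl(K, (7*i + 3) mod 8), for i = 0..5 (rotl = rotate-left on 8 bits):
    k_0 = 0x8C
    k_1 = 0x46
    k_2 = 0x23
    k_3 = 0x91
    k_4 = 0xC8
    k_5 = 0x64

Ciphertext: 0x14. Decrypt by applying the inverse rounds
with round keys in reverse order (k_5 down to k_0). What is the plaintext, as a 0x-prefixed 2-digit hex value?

0xF8

s_0 = ciphertext = 0x14
s_1 = InvRound(s_0, k_5) = 0xB9
s_2 = InvRound(s_1, k_4) = 0xB7
s_3 = InvRound(s_2, k_3) = 0x04
s_4 = InvRound(s_3, k_2) = 0x00
s_5 = InvRound(s_4, k_1) = 0x05
s_6 = InvRound(s_5, k_0) = 0xF8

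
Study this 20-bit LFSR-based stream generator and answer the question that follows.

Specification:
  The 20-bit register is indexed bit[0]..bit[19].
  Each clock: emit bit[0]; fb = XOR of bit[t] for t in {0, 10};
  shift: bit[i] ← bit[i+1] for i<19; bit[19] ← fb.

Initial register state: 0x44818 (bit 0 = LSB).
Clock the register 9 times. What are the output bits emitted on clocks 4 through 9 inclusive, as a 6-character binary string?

reg_0 = 0x44818
clock 1: out=0, reg = 0x2240C
clock 2: out=0, reg = 0x91206
clock 3: out=0, reg = 0x48903
clock 4: out=1, reg = 0xA4481
clock 5: out=1, reg = 0x52240
clock 6: out=0, reg = 0x29120
clock 7: out=0, reg = 0x14890
clock 8: out=0, reg = 0x0A448
clock 9: out=0, reg = 0x85224

110000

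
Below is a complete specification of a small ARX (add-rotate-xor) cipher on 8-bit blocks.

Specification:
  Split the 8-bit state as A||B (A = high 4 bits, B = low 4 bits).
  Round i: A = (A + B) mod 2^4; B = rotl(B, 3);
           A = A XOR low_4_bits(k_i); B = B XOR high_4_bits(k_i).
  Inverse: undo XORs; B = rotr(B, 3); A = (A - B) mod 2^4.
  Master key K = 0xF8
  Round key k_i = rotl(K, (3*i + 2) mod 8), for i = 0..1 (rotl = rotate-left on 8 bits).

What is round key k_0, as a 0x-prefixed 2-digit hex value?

K = 0xF8
k_0 = rotl(K, (3*0+2) mod 8) = rotl(K, 2) = 0xE3

0xE3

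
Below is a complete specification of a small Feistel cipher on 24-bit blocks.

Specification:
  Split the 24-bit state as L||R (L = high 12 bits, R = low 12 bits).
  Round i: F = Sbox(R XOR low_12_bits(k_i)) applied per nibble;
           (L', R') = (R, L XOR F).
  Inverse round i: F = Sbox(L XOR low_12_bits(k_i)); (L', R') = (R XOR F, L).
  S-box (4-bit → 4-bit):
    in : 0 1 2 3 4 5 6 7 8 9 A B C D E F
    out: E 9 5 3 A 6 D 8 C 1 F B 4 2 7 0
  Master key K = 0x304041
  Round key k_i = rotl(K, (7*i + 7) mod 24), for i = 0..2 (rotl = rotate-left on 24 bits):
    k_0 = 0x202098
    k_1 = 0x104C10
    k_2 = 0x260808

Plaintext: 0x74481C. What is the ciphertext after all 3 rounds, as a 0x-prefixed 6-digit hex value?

s_0 = plaintext = 0x74481C
s_1 = Round(s_0, k_0) = 0x81CB8E
s_2 = Round(s_1, k_1) = 0xB8E00B
s_3 = Round(s_2, k_2) = 0x00B76D

0x00B76D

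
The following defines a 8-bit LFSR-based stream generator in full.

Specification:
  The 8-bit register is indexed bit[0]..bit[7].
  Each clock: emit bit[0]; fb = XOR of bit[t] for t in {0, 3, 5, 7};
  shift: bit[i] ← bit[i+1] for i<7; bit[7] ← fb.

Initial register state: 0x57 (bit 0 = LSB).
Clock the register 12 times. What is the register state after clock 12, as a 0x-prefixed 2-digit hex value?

0xF8

reg_0 = 0x57
clock 1: out=1, reg = 0xAB
clock 2: out=1, reg = 0x55
clock 3: out=1, reg = 0xAA
clock 4: out=0, reg = 0xD5
clock 5: out=1, reg = 0x6A
clock 6: out=0, reg = 0x35
clock 7: out=1, reg = 0x1A
clock 8: out=0, reg = 0x8D
clock 9: out=1, reg = 0xC6
clock 10: out=0, reg = 0xE3
clock 11: out=1, reg = 0xF1
clock 12: out=1, reg = 0xF8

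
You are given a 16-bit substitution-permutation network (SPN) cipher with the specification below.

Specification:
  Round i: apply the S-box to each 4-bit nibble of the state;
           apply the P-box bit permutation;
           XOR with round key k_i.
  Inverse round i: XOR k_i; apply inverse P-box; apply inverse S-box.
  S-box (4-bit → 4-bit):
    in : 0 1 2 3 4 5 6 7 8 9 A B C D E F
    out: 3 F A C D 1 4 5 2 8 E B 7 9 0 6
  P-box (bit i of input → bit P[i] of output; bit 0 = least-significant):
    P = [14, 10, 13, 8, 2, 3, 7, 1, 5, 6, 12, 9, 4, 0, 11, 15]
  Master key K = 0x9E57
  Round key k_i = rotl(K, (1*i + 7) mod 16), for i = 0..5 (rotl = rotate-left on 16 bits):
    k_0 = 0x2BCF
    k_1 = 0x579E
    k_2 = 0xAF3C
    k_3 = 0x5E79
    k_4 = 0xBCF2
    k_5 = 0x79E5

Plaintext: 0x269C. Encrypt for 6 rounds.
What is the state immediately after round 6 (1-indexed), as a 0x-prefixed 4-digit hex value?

s_0 = plaintext = 0x269C
s_1 = Round(s_0, k_0) = 0xDFCC
s_2 = Round(s_1, k_1) = 0xA342
s_3 = Round(s_2, k_2) = 0x30BB
s_4 = Round(s_3, k_3) = 0x9317
s_5 = Round(s_4, k_4) = 0x4E7C
s_6 = Round(s_5, k_5) = 0x9571

0x9571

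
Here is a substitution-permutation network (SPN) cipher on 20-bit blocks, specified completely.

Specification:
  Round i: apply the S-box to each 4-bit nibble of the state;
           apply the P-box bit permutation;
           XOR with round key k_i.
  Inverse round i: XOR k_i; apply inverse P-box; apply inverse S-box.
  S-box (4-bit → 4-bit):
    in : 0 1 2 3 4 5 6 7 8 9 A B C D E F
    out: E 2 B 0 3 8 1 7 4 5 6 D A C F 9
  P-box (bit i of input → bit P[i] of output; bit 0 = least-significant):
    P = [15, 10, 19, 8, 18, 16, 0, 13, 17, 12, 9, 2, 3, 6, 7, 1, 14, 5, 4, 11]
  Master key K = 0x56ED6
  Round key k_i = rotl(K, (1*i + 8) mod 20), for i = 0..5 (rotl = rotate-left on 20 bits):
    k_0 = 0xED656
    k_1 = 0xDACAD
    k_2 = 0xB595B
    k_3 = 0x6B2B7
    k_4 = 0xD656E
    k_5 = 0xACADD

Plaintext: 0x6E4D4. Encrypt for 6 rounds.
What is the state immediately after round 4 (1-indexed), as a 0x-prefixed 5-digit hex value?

s_0 = plaintext = 0x6E4D4
s_1 = Round(s_0, k_0) = 0xC229D
s_2 = Round(s_1, k_1) = 0x3B5C2
s_3 = Round(s_2, k_2) = 0xAFCD5
s_4 = Round(s_3, k_3) = 0x68388
s_5 = Round(s_4, k_4) = 0x525EF
s_6 = Round(s_5, k_5) = 0xF6392

0x68388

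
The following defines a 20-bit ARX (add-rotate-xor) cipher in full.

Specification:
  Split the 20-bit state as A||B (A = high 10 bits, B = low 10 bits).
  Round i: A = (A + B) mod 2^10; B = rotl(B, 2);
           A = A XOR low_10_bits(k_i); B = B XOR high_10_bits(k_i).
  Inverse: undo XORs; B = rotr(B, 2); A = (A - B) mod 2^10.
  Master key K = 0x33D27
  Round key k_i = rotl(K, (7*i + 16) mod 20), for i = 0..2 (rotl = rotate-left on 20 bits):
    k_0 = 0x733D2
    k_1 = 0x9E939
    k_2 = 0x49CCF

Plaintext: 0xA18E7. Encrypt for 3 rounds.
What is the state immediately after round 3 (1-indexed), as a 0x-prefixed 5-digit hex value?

0x685C4

s_0 = plaintext = 0xA18E7
s_1 = Round(s_0, k_0) = 0x2FE50
s_2 = Round(s_1, k_1) = 0x8DB38
s_3 = Round(s_2, k_2) = 0x685C4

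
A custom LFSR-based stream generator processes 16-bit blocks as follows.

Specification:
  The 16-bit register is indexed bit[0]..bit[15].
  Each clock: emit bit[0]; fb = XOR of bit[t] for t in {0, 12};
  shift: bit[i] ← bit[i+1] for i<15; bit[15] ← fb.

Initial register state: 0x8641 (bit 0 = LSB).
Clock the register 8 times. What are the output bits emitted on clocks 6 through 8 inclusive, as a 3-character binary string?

010

reg_0 = 0x8641
clock 1: out=1, reg = 0xC320
clock 2: out=0, reg = 0x6190
clock 3: out=0, reg = 0x30C8
clock 4: out=0, reg = 0x9864
clock 5: out=0, reg = 0xCC32
clock 6: out=0, reg = 0x6619
clock 7: out=1, reg = 0xB30C
clock 8: out=0, reg = 0xD986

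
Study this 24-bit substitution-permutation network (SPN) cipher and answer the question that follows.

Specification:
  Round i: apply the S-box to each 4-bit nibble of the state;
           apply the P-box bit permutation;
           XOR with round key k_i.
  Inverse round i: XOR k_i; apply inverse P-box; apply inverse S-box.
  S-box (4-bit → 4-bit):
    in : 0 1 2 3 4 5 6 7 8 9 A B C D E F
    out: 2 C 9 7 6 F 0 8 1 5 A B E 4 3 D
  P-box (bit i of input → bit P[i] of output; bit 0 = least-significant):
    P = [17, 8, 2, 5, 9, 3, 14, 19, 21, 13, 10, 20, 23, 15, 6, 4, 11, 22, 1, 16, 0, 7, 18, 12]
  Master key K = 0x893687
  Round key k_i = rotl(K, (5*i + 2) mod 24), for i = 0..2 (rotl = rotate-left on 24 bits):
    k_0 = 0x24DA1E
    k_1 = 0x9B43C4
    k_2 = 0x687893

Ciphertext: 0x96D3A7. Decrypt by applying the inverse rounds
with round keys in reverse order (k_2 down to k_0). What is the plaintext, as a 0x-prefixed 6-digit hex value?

0x5B42B8

s_0 = ciphertext = 0x96D3A7
s_1 = InvRound(s_0, k_2) = 0xDEBB25
s_2 = InvRound(s_1, k_1) = 0x5B40D7
s_3 = InvRound(s_2, k_0) = 0x5B42B8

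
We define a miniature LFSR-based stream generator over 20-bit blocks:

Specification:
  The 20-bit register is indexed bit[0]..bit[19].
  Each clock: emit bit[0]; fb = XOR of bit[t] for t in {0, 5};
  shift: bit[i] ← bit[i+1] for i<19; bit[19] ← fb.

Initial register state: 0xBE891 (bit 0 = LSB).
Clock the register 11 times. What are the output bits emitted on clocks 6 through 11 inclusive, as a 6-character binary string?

001000

reg_0 = 0xBE891
clock 1: out=1, reg = 0xDF448
clock 2: out=0, reg = 0x6FA24
clock 3: out=0, reg = 0xB7D12
clock 4: out=0, reg = 0x5BE89
clock 5: out=1, reg = 0xADF44
clock 6: out=0, reg = 0x56FA2
clock 7: out=0, reg = 0xAB7D1
clock 8: out=1, reg = 0xD5BE8
clock 9: out=0, reg = 0xEADF4
clock 10: out=0, reg = 0xF56FA
clock 11: out=0, reg = 0xFAB7D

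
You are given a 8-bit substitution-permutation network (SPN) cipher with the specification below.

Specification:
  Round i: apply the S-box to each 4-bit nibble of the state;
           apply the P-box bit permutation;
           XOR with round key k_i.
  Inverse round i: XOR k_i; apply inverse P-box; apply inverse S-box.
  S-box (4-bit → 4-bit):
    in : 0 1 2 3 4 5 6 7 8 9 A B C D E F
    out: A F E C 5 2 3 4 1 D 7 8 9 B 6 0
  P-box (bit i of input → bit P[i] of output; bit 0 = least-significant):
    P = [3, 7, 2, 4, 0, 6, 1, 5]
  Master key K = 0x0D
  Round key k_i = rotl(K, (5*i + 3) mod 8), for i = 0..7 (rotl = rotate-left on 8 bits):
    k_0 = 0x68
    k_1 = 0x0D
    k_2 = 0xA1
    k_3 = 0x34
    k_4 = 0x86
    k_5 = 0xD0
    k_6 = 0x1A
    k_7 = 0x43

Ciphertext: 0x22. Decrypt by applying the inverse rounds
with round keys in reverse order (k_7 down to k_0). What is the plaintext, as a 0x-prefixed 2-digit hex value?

0xB9

s_0 = ciphertext = 0x22
s_1 = InvRound(s_0, k_7) = 0xDF
s_2 = InvRound(s_1, k_6) = 0x6E
s_3 = InvRound(s_2, k_5) = 0x31
s_4 = InvRound(s_3, k_4) = 0x92
s_5 = InvRound(s_4, k_3) = 0x3E
s_6 = InvRound(s_5, k_2) = 0x41
s_7 = InvRound(s_6, k_1) = 0x54
s_8 = InvRound(s_7, k_0) = 0xB9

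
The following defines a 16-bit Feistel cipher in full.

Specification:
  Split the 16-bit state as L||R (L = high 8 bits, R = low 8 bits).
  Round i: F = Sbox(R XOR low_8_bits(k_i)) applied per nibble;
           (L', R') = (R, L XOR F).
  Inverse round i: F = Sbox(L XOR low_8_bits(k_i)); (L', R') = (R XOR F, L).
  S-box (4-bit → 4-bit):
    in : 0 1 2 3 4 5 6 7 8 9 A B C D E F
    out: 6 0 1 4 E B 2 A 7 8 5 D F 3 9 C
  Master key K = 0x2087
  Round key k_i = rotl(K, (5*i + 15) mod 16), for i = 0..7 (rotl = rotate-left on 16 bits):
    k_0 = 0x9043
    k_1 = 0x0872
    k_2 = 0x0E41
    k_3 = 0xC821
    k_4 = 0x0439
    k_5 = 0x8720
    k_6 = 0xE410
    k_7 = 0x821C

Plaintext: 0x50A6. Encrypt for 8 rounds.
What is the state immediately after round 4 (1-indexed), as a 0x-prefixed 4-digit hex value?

0x872C

s_0 = plaintext = 0x50A6
s_1 = Round(s_0, k_0) = 0xA6CB
s_2 = Round(s_1, k_1) = 0xCB7E
s_3 = Round(s_2, k_2) = 0x7E87
s_4 = Round(s_3, k_3) = 0x872C
s_5 = Round(s_4, k_4) = 0x2C8C
s_6 = Round(s_5, k_5) = 0x8C73
s_7 = Round(s_6, k_6) = 0x73A8
s_8 = Round(s_7, k_7) = 0xA8AD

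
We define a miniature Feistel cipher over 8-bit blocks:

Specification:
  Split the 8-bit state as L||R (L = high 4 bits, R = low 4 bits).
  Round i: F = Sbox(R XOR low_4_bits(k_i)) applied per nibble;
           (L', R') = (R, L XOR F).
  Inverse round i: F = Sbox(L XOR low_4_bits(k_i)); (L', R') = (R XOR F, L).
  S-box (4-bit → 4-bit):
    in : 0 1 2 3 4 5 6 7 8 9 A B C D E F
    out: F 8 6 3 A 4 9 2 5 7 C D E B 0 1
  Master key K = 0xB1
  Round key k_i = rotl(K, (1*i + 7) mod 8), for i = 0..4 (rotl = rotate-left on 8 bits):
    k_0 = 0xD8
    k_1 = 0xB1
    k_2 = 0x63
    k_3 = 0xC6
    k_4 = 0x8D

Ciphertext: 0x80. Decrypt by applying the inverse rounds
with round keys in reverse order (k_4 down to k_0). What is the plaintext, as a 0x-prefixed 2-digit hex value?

s_0 = ciphertext = 0x80
s_1 = InvRound(s_0, k_4) = 0x48
s_2 = InvRound(s_1, k_3) = 0xE4
s_3 = InvRound(s_2, k_2) = 0xFE
s_4 = InvRound(s_3, k_1) = 0xEF
s_5 = InvRound(s_4, k_0) = 0x6E

0x6E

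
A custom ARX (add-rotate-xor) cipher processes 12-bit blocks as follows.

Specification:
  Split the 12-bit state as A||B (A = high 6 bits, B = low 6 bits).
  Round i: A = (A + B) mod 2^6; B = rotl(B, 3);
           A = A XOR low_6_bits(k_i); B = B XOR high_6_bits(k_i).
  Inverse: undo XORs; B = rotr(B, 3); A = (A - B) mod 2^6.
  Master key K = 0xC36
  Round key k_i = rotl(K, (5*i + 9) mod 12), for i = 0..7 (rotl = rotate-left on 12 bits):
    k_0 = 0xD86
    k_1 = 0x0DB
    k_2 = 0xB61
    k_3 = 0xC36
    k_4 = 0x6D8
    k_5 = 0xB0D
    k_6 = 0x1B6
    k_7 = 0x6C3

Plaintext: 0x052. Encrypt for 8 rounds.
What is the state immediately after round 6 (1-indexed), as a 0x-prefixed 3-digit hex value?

s_0 = plaintext = 0x052
s_1 = Round(s_0, k_0) = 0x564
s_2 = Round(s_1, k_1) = 0x8A7
s_3 = Round(s_2, k_2) = 0xA11
s_4 = Round(s_3, k_3) = 0x3FA
s_5 = Round(s_4, k_4) = 0x44C
s_6 = Round(s_5, k_5) = 0x40D
s_7 = Round(s_6, k_6) = 0xAEF
s_8 = Round(s_7, k_7) = 0x666

0x40D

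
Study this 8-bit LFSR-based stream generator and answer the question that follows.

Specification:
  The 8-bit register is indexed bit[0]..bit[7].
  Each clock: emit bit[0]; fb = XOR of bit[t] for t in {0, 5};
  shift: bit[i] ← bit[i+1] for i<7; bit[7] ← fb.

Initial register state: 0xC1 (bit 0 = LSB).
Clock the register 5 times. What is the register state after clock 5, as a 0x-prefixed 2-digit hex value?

reg_0 = 0xC1
clock 1: out=1, reg = 0xE0
clock 2: out=0, reg = 0xF0
clock 3: out=0, reg = 0xF8
clock 4: out=0, reg = 0xFC
clock 5: out=0, reg = 0xFE

0xFE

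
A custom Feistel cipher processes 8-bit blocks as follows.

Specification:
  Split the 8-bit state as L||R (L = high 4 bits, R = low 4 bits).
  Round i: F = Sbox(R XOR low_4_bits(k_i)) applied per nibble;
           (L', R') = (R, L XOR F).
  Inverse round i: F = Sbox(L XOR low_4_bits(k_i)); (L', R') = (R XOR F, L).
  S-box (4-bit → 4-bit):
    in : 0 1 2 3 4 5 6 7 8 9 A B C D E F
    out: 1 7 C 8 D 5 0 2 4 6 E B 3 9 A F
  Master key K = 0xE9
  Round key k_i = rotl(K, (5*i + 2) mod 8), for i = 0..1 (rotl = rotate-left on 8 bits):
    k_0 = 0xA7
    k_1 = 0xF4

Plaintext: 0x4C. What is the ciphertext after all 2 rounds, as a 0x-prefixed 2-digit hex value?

0xF7

s_0 = plaintext = 0x4C
s_1 = Round(s_0, k_0) = 0xCF
s_2 = Round(s_1, k_1) = 0xF7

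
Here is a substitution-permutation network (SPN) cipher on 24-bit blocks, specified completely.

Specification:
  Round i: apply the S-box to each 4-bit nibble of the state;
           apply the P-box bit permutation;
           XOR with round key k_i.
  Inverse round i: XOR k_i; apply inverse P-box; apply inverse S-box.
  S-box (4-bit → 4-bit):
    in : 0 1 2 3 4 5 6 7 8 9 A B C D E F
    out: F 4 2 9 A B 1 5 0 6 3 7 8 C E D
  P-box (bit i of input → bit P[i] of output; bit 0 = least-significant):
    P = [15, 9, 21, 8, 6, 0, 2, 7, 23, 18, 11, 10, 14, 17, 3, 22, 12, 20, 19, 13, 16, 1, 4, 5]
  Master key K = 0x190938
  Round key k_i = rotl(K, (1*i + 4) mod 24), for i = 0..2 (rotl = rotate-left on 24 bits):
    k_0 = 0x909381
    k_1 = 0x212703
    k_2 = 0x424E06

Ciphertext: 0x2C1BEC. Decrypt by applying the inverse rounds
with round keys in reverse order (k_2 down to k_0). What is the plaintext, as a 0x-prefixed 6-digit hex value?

s_0 = ciphertext = 0x2C1BEC
s_1 = InvRound(s_0, k_2) = 0x47043D
s_2 = InvRound(s_1, k_1) = 0xECE21E
s_3 = InvRound(s_2, k_0) = 0x90F2ED

0x90F2ED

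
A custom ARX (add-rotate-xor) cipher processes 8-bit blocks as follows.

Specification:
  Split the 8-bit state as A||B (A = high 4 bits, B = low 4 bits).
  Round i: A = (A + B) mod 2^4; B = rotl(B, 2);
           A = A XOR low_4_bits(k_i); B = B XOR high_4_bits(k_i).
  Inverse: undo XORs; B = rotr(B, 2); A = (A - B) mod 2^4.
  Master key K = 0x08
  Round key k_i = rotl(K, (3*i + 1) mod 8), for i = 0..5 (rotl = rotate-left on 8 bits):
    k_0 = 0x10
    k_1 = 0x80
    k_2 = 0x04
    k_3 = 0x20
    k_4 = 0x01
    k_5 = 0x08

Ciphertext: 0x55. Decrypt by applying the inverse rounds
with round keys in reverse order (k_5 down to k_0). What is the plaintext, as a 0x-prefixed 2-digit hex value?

0x2B

s_0 = ciphertext = 0x55
s_1 = InvRound(s_0, k_5) = 0x85
s_2 = InvRound(s_1, k_4) = 0x45
s_3 = InvRound(s_2, k_3) = 0x7D
s_4 = InvRound(s_3, k_2) = 0xC7
s_5 = InvRound(s_4, k_1) = 0xDF
s_6 = InvRound(s_5, k_0) = 0x2B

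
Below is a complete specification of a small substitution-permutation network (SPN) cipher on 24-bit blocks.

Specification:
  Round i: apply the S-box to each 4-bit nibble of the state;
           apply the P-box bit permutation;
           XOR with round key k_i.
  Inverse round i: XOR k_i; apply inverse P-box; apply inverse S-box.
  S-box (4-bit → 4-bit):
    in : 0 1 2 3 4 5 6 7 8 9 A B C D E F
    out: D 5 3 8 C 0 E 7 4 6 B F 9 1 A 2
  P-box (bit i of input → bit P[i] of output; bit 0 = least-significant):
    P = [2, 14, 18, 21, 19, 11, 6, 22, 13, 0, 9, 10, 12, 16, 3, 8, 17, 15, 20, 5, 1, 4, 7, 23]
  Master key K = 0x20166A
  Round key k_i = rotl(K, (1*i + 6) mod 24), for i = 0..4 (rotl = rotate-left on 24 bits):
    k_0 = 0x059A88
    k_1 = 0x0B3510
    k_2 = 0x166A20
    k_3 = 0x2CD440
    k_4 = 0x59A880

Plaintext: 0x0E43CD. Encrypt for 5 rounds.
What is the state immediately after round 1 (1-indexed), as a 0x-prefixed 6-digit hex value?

s_0 = plaintext = 0x0E43CD
s_1 = Round(s_0, k_0) = 0xCD1F26
s_2 = Round(s_1, k_1) = 0xA56D1B
s_3 = Round(s_2, k_2) = 0xBB0B7E
s_4 = Round(s_3, k_3) = 0x962BBB
s_5 = Round(s_4, k_4) = 0x245675

0xCD1F26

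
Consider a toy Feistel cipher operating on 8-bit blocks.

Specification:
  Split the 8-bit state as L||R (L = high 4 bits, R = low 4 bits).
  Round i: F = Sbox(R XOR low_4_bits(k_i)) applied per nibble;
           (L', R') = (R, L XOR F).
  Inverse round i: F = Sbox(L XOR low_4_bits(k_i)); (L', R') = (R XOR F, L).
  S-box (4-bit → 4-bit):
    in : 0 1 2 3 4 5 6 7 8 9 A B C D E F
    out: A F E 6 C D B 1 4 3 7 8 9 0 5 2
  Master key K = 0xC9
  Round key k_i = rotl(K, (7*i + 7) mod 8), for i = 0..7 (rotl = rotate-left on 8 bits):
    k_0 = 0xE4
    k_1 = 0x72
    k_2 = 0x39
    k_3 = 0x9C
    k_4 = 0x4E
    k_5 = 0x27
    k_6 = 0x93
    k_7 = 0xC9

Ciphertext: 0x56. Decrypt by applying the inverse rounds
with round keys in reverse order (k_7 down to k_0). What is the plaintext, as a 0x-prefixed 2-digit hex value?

s_0 = ciphertext = 0x56
s_1 = InvRound(s_0, k_7) = 0xF5
s_2 = InvRound(s_1, k_6) = 0xCF
s_3 = InvRound(s_2, k_5) = 0x7C
s_4 = InvRound(s_3, k_4) = 0xF7
s_5 = InvRound(s_4, k_3) = 0x1F
s_6 = InvRound(s_5, k_2) = 0xB1
s_7 = InvRound(s_6, k_1) = 0x2B
s_8 = InvRound(s_7, k_0) = 0x02

0x02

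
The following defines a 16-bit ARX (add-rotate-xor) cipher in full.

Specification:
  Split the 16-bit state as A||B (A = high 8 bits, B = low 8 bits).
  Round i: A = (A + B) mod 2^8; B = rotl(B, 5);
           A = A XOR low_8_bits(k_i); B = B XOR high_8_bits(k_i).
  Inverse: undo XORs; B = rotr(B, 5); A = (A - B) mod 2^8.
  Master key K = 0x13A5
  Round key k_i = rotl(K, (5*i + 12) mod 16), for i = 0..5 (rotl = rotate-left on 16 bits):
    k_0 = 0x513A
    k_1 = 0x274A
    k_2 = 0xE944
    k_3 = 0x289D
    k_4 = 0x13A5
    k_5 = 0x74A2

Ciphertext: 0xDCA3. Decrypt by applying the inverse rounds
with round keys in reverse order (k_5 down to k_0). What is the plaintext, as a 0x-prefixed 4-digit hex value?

s_0 = ciphertext = 0xDCA3
s_1 = InvRound(s_0, k_5) = 0xC0BE
s_2 = InvRound(s_1, k_4) = 0xF86D
s_3 = InvRound(s_2, k_3) = 0x3B2A
s_4 = InvRound(s_3, k_2) = 0x611E
s_5 = InvRound(s_4, k_1) = 0x62C9
s_6 = InvRound(s_5, k_0) = 0x94C4

0x94C4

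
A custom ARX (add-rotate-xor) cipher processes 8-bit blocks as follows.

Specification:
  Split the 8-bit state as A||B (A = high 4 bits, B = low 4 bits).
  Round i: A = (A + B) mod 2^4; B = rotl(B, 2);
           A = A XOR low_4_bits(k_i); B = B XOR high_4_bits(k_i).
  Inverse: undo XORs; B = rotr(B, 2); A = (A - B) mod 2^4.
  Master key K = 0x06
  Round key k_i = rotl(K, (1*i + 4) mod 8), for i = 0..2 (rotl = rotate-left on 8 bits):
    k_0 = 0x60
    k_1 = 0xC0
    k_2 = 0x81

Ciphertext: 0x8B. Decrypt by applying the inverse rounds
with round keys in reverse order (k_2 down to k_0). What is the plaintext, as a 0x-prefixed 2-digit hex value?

s_0 = ciphertext = 0x8B
s_1 = InvRound(s_0, k_2) = 0xDC
s_2 = InvRound(s_1, k_1) = 0xD0
s_3 = InvRound(s_2, k_0) = 0x49

0x49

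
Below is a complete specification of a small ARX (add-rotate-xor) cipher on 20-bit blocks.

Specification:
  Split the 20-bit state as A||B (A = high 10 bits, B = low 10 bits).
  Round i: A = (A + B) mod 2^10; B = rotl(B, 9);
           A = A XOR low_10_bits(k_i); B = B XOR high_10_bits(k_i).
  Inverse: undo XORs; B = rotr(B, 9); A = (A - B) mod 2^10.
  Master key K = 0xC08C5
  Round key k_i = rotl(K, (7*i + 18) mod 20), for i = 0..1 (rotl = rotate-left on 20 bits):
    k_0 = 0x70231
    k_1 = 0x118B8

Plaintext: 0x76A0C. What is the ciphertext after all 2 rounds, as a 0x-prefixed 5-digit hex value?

0x89425

s_0 = plaintext = 0x76A0C
s_1 = Round(s_0, k_0) = 0x75CC6
s_2 = Round(s_1, k_1) = 0x89425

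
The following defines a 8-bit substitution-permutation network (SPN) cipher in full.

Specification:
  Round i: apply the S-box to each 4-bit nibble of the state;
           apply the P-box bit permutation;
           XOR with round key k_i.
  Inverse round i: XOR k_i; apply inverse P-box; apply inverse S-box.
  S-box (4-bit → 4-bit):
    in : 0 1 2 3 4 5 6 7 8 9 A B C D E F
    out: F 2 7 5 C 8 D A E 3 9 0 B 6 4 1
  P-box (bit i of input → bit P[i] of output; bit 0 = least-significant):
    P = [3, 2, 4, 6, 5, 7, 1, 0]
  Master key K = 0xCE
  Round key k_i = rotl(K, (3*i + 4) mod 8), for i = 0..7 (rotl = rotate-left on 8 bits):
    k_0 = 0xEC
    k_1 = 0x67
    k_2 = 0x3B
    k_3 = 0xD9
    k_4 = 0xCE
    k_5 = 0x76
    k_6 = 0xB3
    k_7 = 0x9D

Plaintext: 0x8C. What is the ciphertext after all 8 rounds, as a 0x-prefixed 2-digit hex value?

s_0 = plaintext = 0x8C
s_1 = Round(s_0, k_0) = 0x23
s_2 = Round(s_1, k_1) = 0xDD
s_3 = Round(s_2, k_2) = 0xAD
s_4 = Round(s_3, k_3) = 0xEC
s_5 = Round(s_4, k_4) = 0x80
s_6 = Round(s_5, k_5) = 0xA9
s_7 = Round(s_6, k_6) = 0x9E
s_8 = Round(s_7, k_7) = 0x2D

0x2D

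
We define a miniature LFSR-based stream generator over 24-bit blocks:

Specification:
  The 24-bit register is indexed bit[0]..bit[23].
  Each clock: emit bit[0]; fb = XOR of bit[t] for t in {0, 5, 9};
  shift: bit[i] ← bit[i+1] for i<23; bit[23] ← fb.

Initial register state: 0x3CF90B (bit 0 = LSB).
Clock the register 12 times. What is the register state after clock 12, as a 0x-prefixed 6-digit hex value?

reg_0 = 0x3CF90B
clock 1: out=1, reg = 0x9E7C85
clock 2: out=1, reg = 0xCF3E42
clock 3: out=0, reg = 0xE79F21
clock 4: out=1, reg = 0xF3CF90
clock 5: out=0, reg = 0xF9E7C8
clock 6: out=0, reg = 0xFCF3E4
clock 7: out=0, reg = 0x7E79F2
clock 8: out=0, reg = 0xBF3CF9
clock 9: out=1, reg = 0x5F9E7C
clock 10: out=0, reg = 0x2FCF3E
clock 11: out=0, reg = 0x17E79F
clock 12: out=1, reg = 0x0BF3CF

0x0BF3CF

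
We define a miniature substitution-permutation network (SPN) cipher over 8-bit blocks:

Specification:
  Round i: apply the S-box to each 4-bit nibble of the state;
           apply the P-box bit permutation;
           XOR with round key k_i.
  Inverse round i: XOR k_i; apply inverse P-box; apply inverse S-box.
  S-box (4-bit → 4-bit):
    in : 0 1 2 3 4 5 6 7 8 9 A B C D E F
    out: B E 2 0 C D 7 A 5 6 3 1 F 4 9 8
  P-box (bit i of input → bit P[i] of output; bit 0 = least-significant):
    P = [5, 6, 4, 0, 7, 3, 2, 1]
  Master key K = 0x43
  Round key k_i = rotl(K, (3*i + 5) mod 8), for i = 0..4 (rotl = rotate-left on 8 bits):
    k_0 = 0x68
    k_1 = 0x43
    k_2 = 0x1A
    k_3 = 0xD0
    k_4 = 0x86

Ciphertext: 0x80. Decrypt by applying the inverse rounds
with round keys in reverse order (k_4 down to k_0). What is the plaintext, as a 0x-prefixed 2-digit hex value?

s_0 = ciphertext = 0x80
s_1 = InvRound(s_0, k_4) = 0x43
s_2 = InvRound(s_1, k_3) = 0xE4
s_3 = InvRound(s_2, k_2) = 0xC6
s_4 = InvRound(s_3, k_1) = 0x8F
s_5 = InvRound(s_4, k_0) = 0x50

0x50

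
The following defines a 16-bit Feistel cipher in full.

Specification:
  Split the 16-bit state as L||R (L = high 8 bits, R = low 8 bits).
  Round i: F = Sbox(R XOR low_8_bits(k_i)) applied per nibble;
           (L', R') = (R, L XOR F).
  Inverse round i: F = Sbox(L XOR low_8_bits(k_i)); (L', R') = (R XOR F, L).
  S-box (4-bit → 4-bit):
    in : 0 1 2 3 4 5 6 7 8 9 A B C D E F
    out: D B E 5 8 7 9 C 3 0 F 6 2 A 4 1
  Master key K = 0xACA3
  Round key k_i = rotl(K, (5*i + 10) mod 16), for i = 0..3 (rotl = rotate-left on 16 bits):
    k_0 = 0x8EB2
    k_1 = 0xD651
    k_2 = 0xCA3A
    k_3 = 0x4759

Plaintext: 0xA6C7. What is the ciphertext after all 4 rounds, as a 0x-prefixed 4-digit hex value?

0x9CBD

s_0 = plaintext = 0xA6C7
s_1 = Round(s_0, k_0) = 0xC761
s_2 = Round(s_1, k_1) = 0x619A
s_3 = Round(s_2, k_2) = 0x9A9C
s_4 = Round(s_3, k_3) = 0x9CBD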